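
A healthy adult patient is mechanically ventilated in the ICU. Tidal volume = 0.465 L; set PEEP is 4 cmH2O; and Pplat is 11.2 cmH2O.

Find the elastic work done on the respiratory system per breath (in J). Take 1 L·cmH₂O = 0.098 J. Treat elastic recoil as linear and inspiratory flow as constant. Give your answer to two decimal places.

0.16

Elastic work ≈ ½ × (Pplat − PEEP) × Vt = 0.5 × (11.2 − 4) × 0.465 L = 0.5 × 7.2 × 0.465 = 1.674 L·cmH2O.
× 0.098 J/(L·cmH2O) → 0.1641 J.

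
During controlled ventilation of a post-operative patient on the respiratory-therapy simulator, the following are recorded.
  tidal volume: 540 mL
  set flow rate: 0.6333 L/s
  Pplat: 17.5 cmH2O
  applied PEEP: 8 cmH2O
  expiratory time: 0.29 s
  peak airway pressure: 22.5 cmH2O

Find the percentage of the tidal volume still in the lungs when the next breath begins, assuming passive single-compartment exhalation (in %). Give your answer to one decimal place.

52.4

R = (PIP − Pplat)/V̇ = (22.5 − 17.5) / 0.6333 = 5.0/0.6333 = 7.895 cmH2O·s/L.
C = Vt/(Pplat − PEEP) = 540.0 / (17.5 − 8) = 540.0/9.5 = 56.842 mL/cmH2O.
τ = R × C = 7.895 × 0.05684 L/cmH2O = 0.4488 s.
Fraction remaining at end-expiration = e^(−Te/τ) = e^(−0.29/0.4488) = 0.5241 → 52.41%.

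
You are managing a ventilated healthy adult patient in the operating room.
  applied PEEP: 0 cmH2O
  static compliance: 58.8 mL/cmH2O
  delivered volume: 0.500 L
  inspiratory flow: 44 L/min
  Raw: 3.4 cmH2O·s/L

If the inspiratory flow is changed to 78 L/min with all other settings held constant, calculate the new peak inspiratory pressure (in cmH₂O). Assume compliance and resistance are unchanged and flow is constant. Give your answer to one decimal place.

Flow: 44 L/min ÷ 60 = 0.7333 L/s.
New flow: 78 L/min ÷ 60 = 1.3 L/s.
PIP = Vt/C + R·V̇ + PEEP (constant-flow equation of motion).
Only the resistive term changes: ΔPIP = R × ΔV̇ = 3.4 × (1.3 − 0.7333) = 3.4 × 0.5667 = 1.927 cmH2O.
Original PIP = 500/58.8 + 3.4×0.7333 + 0 = 10.997 cmH2O; new PIP = 10.997 + (1.927) = 12.924 cmH2O.

12.9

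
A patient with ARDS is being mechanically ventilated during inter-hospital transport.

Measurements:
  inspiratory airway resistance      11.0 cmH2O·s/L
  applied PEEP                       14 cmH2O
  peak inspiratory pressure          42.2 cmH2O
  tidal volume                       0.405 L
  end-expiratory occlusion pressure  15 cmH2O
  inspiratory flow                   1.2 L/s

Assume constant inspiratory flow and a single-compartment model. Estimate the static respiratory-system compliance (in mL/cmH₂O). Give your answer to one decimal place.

28.9

Total PEEP = 15 cmH2O (set 14 + intrinsic 1); this is the baseline alveolar pressure.
Equation of motion (constant flow): PIP = Vt/C + R·V̇ + PEEP.
Vt/C = PIP − R·V̇ − PEEP = 42.2 − 11.0×1.2 − 15 = 42.2 − 13.2 − 15 = 14.0 cmH2O.
C = Vt / 14.0 = 405 / 14.0 = 28.929 mL/cmH2O.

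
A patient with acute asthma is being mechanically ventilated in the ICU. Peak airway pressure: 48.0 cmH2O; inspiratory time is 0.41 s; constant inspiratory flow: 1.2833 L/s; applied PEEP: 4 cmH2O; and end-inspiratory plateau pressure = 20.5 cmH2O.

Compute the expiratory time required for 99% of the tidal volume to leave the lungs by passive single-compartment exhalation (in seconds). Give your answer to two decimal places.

3.15

Vt = flow × Ti = 1.2833 L/s × 0.41 s × 1000 mL/L = 526.15 mL.
R = (PIP − Pplat)/V̇ = (48.0 − 20.5) / 1.2833 = 27.5/1.2833 = 21.429 cmH2O·s/L.
C = Vt/(Pplat − PEEP) = 526.15 / (20.5 − 4) = 526.15/16.5 = 31.888 mL/cmH2O.
τ = R × C = 21.429 × 0.03189 L/cmH2O = 0.6834 s.
t = −τ·ln(1 − 0.99) = −0.6834·ln(0.01) = 3.147 s.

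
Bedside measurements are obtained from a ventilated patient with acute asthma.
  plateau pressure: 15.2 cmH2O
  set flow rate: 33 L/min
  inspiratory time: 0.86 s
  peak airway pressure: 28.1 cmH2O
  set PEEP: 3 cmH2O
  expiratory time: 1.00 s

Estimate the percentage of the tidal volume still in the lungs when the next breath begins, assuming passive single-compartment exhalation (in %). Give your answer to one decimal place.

33.3

Flow: 33 L/min ÷ 60 = 0.55 L/s.
Vt = flow × Ti = 0.55 L/s × 0.86 s × 1000 mL/L = 473.0 mL.
R = (PIP − Pplat)/V̇ = (28.1 − 15.2) / 0.55 = 12.9/0.55 = 23.455 cmH2O·s/L.
C = Vt/(Pplat − PEEP) = 473.0 / (15.2 − 3) = 473.0/12.2 = 38.77 mL/cmH2O.
τ = R × C = 23.455 × 0.03877 L/cmH2O = 0.9094 s.
Fraction remaining at end-expiration = e^(−Te/τ) = e^(−1.00/0.9094) = 0.333 → 33.3%.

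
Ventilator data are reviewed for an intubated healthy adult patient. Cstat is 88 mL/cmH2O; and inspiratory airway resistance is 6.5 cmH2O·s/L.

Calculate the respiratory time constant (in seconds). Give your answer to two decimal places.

0.57

τ = R × C = 6.5 × 88 mL/cmH2O = 6.5 × 0.088 L/cmH2O = 0.572 s.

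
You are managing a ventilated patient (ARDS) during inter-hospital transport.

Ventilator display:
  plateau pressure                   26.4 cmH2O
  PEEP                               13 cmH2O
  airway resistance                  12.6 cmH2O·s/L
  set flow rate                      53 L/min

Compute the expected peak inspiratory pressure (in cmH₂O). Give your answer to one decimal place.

37.5

Flow: 53 L/min ÷ 60 = 0.8833 L/s.
PIP = Pplat + Raw × flow = 26.4 + 12.6 × 0.8833 = 26.4 + 11.13 = 37.53 cmH2O.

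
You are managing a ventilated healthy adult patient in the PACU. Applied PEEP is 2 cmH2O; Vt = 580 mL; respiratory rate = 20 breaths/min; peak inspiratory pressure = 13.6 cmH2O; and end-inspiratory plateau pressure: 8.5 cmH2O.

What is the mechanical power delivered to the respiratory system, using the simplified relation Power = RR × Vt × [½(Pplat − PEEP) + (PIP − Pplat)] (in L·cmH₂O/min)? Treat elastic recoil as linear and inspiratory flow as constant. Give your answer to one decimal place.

96.9

Per-breath work = Vt × [½(Pplat−PEEP) + (PIP−Pplat)] = 0.580 × [0.5×6.5 + 5.1] = 0.580 × 8.35 = 4.843 L·cmH2O.
Power = 20 × 4.843 = 96.86 L·cmH2O/min.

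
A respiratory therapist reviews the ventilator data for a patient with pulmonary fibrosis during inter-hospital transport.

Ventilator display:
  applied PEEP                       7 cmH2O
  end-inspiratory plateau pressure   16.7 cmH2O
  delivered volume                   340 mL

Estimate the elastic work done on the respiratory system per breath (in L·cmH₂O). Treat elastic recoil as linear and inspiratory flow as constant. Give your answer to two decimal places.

1.65

Elastic work ≈ ½ × (Pplat − PEEP) × Vt = 0.5 × (16.7 − 7) × 0.340 L = 0.5 × 9.7 × 0.340 = 1.649 L·cmH2O.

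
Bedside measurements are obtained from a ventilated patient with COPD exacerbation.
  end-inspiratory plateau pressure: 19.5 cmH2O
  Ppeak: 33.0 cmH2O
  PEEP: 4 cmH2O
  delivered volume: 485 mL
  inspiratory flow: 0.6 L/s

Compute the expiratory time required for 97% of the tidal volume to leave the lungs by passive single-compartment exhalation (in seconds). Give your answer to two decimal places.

R = (PIP − Pplat)/V̇ = (33.0 − 19.5) / 0.6 = 13.5/0.6 = 22.5 cmH2O·s/L.
C = Vt/(Pplat − PEEP) = 485.0 / (19.5 − 4) = 485.0/15.5 = 31.29 mL/cmH2O.
τ = R × C = 22.5 × 0.03129 L/cmH2O = 0.704 s.
t = −τ·ln(1 − 0.97) = −0.704·ln(0.03) = 2.469 s.

2.47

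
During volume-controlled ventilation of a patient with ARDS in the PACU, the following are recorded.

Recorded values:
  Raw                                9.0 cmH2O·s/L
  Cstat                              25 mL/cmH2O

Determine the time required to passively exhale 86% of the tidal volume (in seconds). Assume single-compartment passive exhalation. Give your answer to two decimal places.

τ = R × C = 9.0 × 25 mL/cmH2O = 9.0 × 0.025 L/cmH2O = 0.225 s.
Exhaled fraction f = 1 − e^(−t/τ) → t = −τ·ln(1 − f) = −0.225·ln(0.14) = 0.4424 s.

0.44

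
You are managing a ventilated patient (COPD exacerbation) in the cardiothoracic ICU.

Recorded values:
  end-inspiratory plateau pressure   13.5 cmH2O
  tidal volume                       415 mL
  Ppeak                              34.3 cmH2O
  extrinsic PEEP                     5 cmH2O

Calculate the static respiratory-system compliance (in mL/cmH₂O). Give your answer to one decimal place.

48.8

Cstat = Vt / (Pplat − PEEP) = 415 / (13.5 − 5) = 415 / 8.5 = 48.824 mL/cmH2O.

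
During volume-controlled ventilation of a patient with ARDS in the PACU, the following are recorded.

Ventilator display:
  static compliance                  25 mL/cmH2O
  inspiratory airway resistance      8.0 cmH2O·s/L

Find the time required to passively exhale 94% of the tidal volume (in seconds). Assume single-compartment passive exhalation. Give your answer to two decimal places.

τ = R × C = 8.0 × 25 mL/cmH2O = 8.0 × 0.025 L/cmH2O = 0.2 s.
Exhaled fraction f = 1 − e^(−t/τ) → t = −τ·ln(1 − f) = −0.2·ln(0.06) = 0.5627 s.

0.56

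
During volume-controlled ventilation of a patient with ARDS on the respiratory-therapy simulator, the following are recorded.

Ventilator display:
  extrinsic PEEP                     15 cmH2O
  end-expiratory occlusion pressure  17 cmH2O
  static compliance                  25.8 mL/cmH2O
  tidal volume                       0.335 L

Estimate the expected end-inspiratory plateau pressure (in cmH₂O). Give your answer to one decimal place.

End-expiratory occlusion gives total PEEP = 17 cmH2O (intrinsic PEEP = 17 − 15 = 2). Use total PEEP for the elastic gradient.
Pplat = PEEPtotal + Vt / Cstat = 17 + 335 / 25.8 = 17 + 12.984 = 29.984 cmH2O.

30.0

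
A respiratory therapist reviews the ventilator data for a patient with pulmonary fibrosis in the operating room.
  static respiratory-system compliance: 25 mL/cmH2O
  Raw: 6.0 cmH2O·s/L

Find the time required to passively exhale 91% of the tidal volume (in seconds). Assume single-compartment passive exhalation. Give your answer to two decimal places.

0.36

τ = R × C = 6.0 × 25 mL/cmH2O = 6.0 × 0.025 L/cmH2O = 0.15 s.
Exhaled fraction f = 1 − e^(−t/τ) → t = −τ·ln(1 − f) = −0.15·ln(0.09) = 0.3612 s.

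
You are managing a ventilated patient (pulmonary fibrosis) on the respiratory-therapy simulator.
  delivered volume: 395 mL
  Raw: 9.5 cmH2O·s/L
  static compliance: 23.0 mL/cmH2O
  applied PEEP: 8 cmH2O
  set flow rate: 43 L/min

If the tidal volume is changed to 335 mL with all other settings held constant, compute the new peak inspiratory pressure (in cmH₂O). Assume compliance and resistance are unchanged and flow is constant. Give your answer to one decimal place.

29.4

Flow: 43 L/min ÷ 60 = 0.7167 L/s.
PIP = Vt/C + R·V̇ + PEEP (constant-flow equation of motion).
Only the elastic term changes: ΔPIP = ΔVt / C = (335 − 395) / 23.0 = -2.609 cmH2O.
Original PIP = 395/23.0 + 9.5×0.7167 + 8 = 31.983 cmH2O; new PIP = 31.983 + (-2.609) = 29.374 cmH2O.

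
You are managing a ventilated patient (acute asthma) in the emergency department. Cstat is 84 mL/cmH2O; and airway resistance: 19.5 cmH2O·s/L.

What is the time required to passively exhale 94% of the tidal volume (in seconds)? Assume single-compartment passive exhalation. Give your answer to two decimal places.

4.61

τ = R × C = 19.5 × 84 mL/cmH2O = 19.5 × 0.084 L/cmH2O = 1.638 s.
Exhaled fraction f = 1 − e^(−t/τ) → t = −τ·ln(1 − f) = −1.638·ln(0.06) = 4.608 s.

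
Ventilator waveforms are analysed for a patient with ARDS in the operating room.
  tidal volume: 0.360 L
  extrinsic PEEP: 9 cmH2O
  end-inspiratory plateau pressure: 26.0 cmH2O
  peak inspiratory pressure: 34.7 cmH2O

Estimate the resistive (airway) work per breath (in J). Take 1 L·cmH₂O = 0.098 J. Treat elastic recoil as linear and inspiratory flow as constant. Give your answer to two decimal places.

0.31

With constant inspiratory flow the resistive pressure is constant at PIP − Pplat = 34.7 − 26.0 = 8.7 cmH2O, so resistive work = 8.7 × 0.360 = 3.132 L·cmH2O.
× 0.098 J/(L·cmH2O) → 0.3069 J.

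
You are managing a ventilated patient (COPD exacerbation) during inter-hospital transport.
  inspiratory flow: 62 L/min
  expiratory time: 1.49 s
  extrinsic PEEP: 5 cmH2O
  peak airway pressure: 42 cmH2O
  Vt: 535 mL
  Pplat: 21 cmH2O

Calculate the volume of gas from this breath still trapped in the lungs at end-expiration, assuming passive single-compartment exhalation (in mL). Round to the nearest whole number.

60

Flow: 62 L/min ÷ 60 = 1.0333 L/s.
R = (PIP − Pplat)/V̇ = (42 − 21) / 1.0333 = 21.0/1.0333 = 20.323 cmH2O·s/L.
C = Vt/(Pplat − PEEP) = 535.0 / (21 − 5) = 535.0/16.0 = 33.438 mL/cmH2O.
τ = R × C = 20.323 × 0.03344 L/cmH2O = 0.6796 s.
Fraction remaining = e^(−Te/τ) = e^(−1.49/0.6796) = 0.1116.
Trapped volume = 535.0 × 0.1116 = 59.706 mL.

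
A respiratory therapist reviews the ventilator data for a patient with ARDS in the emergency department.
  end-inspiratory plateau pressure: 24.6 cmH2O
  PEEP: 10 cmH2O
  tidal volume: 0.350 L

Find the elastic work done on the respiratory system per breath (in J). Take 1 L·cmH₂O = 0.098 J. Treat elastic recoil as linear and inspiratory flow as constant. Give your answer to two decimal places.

Elastic work ≈ ½ × (Pplat − PEEP) × Vt = 0.5 × (24.6 − 10) × 0.350 L = 0.5 × 14.6 × 0.350 = 2.555 L·cmH2O.
× 0.098 J/(L·cmH2O) → 0.2504 J.

0.25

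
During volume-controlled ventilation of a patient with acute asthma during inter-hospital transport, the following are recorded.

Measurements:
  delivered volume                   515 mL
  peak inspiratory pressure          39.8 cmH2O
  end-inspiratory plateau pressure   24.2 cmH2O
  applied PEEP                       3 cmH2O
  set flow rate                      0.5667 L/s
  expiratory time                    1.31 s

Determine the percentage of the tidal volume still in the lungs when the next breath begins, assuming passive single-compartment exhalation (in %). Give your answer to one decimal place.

R = (PIP − Pplat)/V̇ = (39.8 − 24.2) / 0.5667 = 15.6/0.5667 = 27.528 cmH2O·s/L.
C = Vt/(Pplat − PEEP) = 515.0 / (24.2 − 3) = 515.0/21.2 = 24.292 mL/cmH2O.
τ = R × C = 27.528 × 0.02429 L/cmH2O = 0.6687 s.
Fraction remaining at end-expiration = e^(−Te/τ) = e^(−1.31/0.6687) = 0.141 → 14.1%.

14.1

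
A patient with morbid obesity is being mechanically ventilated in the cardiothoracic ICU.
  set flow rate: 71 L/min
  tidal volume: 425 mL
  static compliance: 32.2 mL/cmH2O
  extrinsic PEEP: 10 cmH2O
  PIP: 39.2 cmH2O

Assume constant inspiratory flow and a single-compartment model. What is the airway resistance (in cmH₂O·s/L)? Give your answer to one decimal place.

13.5

Flow: 71 L/min ÷ 60 = 1.1833 L/s.
Equation of motion (constant flow): PIP = Vt/C + R·V̇ + PEEP.
R·V̇ = PIP − Vt/C − PEEP = 39.2 − 425/32.2 − 10 = 39.2 − 13.199 − 10 = 16.001 cmH2O.
R = 16.001 / 1.1833 = 13.522 cmH2O·s/L.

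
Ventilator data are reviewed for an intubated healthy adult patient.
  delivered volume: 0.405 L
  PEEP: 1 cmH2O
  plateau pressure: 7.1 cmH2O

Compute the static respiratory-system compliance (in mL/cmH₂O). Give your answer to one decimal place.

Cstat = Vt / (Pplat − PEEP) = 405 / (7.1 − 1) = 405 / 6.1 = 66.393 mL/cmH2O.

66.4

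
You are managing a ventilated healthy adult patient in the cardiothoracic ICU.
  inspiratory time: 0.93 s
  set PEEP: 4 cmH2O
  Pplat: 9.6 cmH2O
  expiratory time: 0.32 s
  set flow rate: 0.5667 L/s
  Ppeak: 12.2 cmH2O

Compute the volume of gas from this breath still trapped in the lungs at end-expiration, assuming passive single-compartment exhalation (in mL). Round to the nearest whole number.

Vt = flow × Ti = 0.5667 L/s × 0.93 s × 1000 mL/L = 527.03 mL.
R = (PIP − Pplat)/V̇ = (12.2 − 9.6) / 0.5667 = 2.6/0.5667 = 4.588 cmH2O·s/L.
C = Vt/(Pplat − PEEP) = 527.03 / (9.6 − 4) = 527.03/5.6 = 94.113 mL/cmH2O.
τ = R × C = 4.588 × 0.09411 L/cmH2O = 0.4318 s.
Fraction remaining = e^(−Te/τ) = e^(−0.32/0.4318) = 0.4766.
Trapped volume = 527.03 × 0.4766 = 251.18 mL.

251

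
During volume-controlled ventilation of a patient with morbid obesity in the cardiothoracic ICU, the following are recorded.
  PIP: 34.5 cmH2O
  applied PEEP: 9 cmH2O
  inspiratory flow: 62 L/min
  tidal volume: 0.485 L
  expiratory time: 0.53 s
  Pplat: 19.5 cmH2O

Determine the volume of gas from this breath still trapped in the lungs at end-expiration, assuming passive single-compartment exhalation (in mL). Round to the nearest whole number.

220

Flow: 62 L/min ÷ 60 = 1.0333 L/s.
R = (PIP − Pplat)/V̇ = (34.5 − 19.5) / 1.0333 = 15.0/1.0333 = 14.517 cmH2O·s/L.
C = Vt/(Pplat − PEEP) = 485.0 / (19.5 − 9) = 485.0/10.5 = 46.19 mL/cmH2O.
τ = R × C = 14.517 × 0.04619 L/cmH2O = 0.6705 s.
Fraction remaining = e^(−Te/τ) = e^(−0.53/0.6705) = 0.4536.
Trapped volume = 485.0 × 0.4536 = 220.0 mL.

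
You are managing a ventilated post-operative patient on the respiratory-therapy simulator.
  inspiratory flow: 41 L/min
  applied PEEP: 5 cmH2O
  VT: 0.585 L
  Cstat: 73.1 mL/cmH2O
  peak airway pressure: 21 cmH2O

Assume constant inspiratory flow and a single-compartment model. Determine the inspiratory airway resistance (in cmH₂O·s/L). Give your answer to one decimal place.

Flow: 41 L/min ÷ 60 = 0.6833 L/s.
Equation of motion (constant flow): PIP = Vt/C + R·V̇ + PEEP.
R·V̇ = PIP − Vt/C − PEEP = 21 − 585/73.1 − 5 = 21 − 8.003 − 5 = 7.997 cmH2O.
R = 7.997 / 0.6833 = 11.703 cmH2O·s/L.

11.7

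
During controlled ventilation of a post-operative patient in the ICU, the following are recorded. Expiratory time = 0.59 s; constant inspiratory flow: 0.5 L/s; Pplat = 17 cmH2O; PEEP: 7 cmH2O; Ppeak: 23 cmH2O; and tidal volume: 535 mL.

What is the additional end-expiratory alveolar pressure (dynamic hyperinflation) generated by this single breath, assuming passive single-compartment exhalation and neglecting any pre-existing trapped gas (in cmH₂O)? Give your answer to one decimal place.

4.0

R = (PIP − Pplat)/V̇ = (23 − 17) / 0.5 = 6.0/0.5 = 12.0 cmH2O·s/L.
C = Vt/(Pplat − PEEP) = 535.0 / (17 − 7) = 535.0/10.0 = 53.5 mL/cmH2O.
τ = R × C = 12.0 × 0.0535 L/cmH2O = 0.642 s.
Fraction remaining = e^(−Te/τ) = e^(−0.59/0.642) = 0.3989; trapped volume = 535.0 × 0.3989 = 213.41 mL.
Additional alveolar pressure from trapping ≈ V_trapped / C = 213.41 / 53.5 = 3.989 cmH2O.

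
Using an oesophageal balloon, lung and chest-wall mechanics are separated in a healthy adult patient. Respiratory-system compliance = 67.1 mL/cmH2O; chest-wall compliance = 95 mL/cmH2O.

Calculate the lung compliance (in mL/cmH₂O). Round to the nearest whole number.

228

1/CL = 1/Crs − 1/Ccw.
1/CL = 1/67.1 − 1/95 = 0.004377.
CL = 228.47 mL/cmH2O.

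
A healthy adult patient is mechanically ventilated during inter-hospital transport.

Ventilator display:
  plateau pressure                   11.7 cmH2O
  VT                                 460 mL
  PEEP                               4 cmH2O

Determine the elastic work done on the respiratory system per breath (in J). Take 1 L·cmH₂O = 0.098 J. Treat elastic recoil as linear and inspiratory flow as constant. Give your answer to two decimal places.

Elastic work ≈ ½ × (Pplat − PEEP) × Vt = 0.5 × (11.7 − 4) × 0.460 L = 0.5 × 7.7 × 0.460 = 1.771 L·cmH2O.
× 0.098 J/(L·cmH2O) → 0.1736 J.

0.17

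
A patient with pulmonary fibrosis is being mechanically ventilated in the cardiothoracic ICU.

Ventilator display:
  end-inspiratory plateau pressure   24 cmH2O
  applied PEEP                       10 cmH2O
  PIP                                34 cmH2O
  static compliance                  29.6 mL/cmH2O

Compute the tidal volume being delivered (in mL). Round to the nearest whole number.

414

Vt = Cstat × (Pplat − PEEP) = 29.6 × (24 − 10) = 29.6 × 14.0 = 414.4 mL.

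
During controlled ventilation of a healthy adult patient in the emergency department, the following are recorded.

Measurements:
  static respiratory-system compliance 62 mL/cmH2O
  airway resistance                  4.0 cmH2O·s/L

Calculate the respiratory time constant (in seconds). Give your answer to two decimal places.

τ = R × C = 4.0 × 62 mL/cmH2O = 4.0 × 0.062 L/cmH2O = 0.248 s.

0.25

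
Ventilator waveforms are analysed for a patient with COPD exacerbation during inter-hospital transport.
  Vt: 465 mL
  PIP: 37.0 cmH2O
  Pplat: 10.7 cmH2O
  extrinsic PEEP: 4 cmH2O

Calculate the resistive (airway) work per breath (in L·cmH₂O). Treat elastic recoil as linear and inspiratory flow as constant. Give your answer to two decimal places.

With constant inspiratory flow the resistive pressure is constant at PIP − Pplat = 37.0 − 10.7 = 26.3 cmH2O, so resistive work = 26.3 × 0.465 = 12.23 L·cmH2O.

12.23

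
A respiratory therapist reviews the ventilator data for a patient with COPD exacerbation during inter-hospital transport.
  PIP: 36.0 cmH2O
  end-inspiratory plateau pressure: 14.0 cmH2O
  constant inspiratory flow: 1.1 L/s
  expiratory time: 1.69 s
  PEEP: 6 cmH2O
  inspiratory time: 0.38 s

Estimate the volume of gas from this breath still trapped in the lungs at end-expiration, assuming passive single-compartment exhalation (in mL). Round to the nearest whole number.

Vt = flow × Ti = 1.1 L/s × 0.38 s × 1000 mL/L = 418.0 mL.
R = (PIP − Pplat)/V̇ = (36.0 − 14.0) / 1.1 = 22.0/1.1 = 20.0 cmH2O·s/L.
C = Vt/(Pplat − PEEP) = 418.0 / (14.0 − 6) = 418.0/8.0 = 52.25 mL/cmH2O.
τ = R × C = 20.0 × 0.05225 L/cmH2O = 1.045 s.
Fraction remaining = e^(−Te/τ) = e^(−1.69/1.045) = 0.1984.
Trapped volume = 418.0 × 0.1984 = 82.931 mL.

83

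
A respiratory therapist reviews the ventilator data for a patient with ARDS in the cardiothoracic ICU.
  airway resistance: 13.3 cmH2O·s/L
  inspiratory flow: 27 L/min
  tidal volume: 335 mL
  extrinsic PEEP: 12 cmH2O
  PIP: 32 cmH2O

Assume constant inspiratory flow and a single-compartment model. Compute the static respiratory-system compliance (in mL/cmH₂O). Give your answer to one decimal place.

23.9

Flow: 27 L/min ÷ 60 = 0.45 L/s.
Equation of motion (constant flow): PIP = Vt/C + R·V̇ + PEEP.
Vt/C = PIP − R·V̇ − PEEP = 32 − 13.3×0.45 − 12 = 32 − 5.985 − 12 = 14.015 cmH2O.
C = Vt / 14.015 = 335 / 14.015 = 23.903 mL/cmH2O.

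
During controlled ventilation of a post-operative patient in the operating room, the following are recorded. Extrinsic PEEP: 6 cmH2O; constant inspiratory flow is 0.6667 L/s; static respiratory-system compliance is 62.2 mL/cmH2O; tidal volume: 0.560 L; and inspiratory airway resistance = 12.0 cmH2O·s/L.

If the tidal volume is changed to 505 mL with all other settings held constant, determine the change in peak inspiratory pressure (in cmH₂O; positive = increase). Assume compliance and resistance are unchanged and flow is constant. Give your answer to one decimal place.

-0.9

PIP = Vt/C + R·V̇ + PEEP (constant-flow equation of motion).
Only the elastic term changes: ΔPIP = ΔVt / C = (505 − 560) / 62.2 = -0.8842 cmH2O.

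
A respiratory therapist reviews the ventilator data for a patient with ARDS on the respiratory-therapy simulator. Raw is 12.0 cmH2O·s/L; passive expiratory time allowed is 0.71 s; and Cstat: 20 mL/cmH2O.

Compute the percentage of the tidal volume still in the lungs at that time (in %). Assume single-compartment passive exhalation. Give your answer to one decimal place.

τ = R × C = 12.0 × 20 mL/cmH2O = 12.0 × 0.020 L/cmH2O = 0.24 s.
Passive exhalation: V(t)/V₀ = e^(−t/τ) = e^(−0.71/0.24) = 0.05191.
Fraction remaining = 0.05191 → 5.191%.

5.2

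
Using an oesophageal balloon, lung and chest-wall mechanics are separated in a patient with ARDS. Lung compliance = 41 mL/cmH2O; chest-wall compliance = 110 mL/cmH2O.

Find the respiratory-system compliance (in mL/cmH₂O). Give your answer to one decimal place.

Lung and chest wall are elastances in series: 1/Crs = 1/CL + 1/Ccw.
1/Crs = 1/41 + 1/110 = 0.03348.
Crs = 29.869 mL/cmH2O.

29.9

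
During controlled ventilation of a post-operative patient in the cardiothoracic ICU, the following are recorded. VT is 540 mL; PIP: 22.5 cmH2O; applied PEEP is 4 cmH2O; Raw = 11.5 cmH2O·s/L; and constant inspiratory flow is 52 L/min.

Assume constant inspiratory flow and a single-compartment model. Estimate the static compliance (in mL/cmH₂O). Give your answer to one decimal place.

63.3

Flow: 52 L/min ÷ 60 = 0.8667 L/s.
Equation of motion (constant flow): PIP = Vt/C + R·V̇ + PEEP.
Vt/C = PIP − R·V̇ − PEEP = 22.5 − 11.5×0.8667 − 4 = 22.5 − 9.967 − 4 = 8.533 cmH2O.
C = Vt / 8.533 = 540 / 8.533 = 63.284 mL/cmH2O.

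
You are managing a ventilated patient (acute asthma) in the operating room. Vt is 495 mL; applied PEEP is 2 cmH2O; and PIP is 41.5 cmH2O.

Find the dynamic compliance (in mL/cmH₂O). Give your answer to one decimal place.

12.5

Dynamic compliance = Vt / (PIP − PEEP) = 495 / (41.5 − 2) = 495 / 39.5 = 12.532 mL/cmH2O.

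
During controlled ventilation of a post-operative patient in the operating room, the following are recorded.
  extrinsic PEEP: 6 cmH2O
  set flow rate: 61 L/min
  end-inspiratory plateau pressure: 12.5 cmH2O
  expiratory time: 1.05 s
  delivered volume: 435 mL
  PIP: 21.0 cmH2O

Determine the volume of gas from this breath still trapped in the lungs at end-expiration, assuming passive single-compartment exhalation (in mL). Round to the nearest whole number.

67

Flow: 61 L/min ÷ 60 = 1.0167 L/s.
R = (PIP − Pplat)/V̇ = (21.0 − 12.5) / 1.0167 = 8.5/1.0167 = 8.36 cmH2O·s/L.
C = Vt/(Pplat − PEEP) = 435.0 / (12.5 − 6) = 435.0/6.5 = 66.923 mL/cmH2O.
τ = R × C = 8.36 × 0.06692 L/cmH2O = 0.5595 s.
Fraction remaining = e^(−Te/τ) = e^(−1.05/0.5595) = 0.1531.
Trapped volume = 435.0 × 0.1531 = 66.599 mL.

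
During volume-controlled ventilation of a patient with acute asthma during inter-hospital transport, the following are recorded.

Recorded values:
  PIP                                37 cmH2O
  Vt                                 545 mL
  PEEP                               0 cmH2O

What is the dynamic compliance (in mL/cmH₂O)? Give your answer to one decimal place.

Dynamic compliance = Vt / (PIP − PEEP) = 545 / (37 − 0) = 545 / 37.0 = 14.73 mL/cmH2O.

14.7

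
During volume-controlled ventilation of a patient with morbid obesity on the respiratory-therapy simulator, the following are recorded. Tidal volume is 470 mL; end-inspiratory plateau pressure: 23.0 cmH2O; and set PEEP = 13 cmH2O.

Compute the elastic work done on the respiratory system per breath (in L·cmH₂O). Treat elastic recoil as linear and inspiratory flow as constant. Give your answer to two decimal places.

2.35

Elastic work ≈ ½ × (Pplat − PEEP) × Vt = 0.5 × (23.0 − 13) × 0.470 L = 0.5 × 10.0 × 0.470 = 2.35 L·cmH2O.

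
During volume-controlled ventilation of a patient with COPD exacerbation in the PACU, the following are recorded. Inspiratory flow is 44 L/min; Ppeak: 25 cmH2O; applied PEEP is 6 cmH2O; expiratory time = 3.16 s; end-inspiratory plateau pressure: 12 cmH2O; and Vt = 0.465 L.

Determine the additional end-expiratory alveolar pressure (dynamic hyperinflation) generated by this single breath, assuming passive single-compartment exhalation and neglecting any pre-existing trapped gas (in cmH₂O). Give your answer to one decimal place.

0.6

Flow: 44 L/min ÷ 60 = 0.7333 L/s.
R = (PIP − Pplat)/V̇ = (25 − 12) / 0.7333 = 13.0/0.7333 = 17.728 cmH2O·s/L.
C = Vt/(Pplat − PEEP) = 465.0 / (12 − 6) = 465.0/6.0 = 77.5 mL/cmH2O.
τ = R × C = 17.728 × 0.0775 L/cmH2O = 1.374 s.
Fraction remaining = e^(−Te/τ) = e^(−3.16/1.374) = 0.1003; trapped volume = 465.0 × 0.1003 = 46.64 mL.
Additional alveolar pressure from trapping ≈ V_trapped / C = 46.64 / 77.5 = 0.6018 cmH2O.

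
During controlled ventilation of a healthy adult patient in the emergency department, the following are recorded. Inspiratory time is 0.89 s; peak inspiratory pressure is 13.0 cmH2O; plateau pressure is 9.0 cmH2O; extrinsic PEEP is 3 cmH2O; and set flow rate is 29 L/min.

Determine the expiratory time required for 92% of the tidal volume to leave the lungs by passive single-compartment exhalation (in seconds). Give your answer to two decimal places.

1.50

Flow: 29 L/min ÷ 60 = 0.4833 L/s.
Vt = flow × Ti = 0.4833 L/s × 0.89 s × 1000 mL/L = 430.14 mL.
R = (PIP − Pplat)/V̇ = (13.0 − 9.0) / 0.4833 = 4.0/0.4833 = 8.276 cmH2O·s/L.
C = Vt/(Pplat − PEEP) = 430.14 / (9.0 − 3) = 430.14/6.0 = 71.69 mL/cmH2O.
τ = R × C = 8.276 × 0.07169 L/cmH2O = 0.5933 s.
t = −τ·ln(1 − 0.92) = −0.5933·ln(0.08) = 1.499 s.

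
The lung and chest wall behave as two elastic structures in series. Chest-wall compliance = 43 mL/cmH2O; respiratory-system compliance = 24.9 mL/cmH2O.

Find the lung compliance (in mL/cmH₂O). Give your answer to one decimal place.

1/CL = 1/Crs − 1/Ccw.
1/CL = 1/24.9 − 1/43 = 0.0169.
CL = 59.172 mL/cmH2O.

59.2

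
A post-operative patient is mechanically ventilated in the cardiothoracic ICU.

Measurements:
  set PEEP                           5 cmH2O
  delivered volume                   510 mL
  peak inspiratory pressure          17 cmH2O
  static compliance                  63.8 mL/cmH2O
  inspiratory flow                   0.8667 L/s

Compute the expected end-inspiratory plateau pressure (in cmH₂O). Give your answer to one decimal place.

13.0

Pplat = PEEP + Vt / Cstat = 5 + 510 / 63.8 = 5 + 7.994 = 12.994 cmH2O.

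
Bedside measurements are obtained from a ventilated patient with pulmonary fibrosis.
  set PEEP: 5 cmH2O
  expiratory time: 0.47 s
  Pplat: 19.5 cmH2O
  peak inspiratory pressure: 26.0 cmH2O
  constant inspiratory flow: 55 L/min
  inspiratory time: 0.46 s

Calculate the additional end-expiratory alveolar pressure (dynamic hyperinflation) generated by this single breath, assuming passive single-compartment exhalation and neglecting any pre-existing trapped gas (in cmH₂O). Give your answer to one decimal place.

1.5

Flow: 55 L/min ÷ 60 = 0.9167 L/s.
Vt = flow × Ti = 0.9167 L/s × 0.46 s × 1000 mL/L = 421.68 mL.
R = (PIP − Pplat)/V̇ = (26.0 − 19.5) / 0.9167 = 6.5/0.9167 = 7.091 cmH2O·s/L.
C = Vt/(Pplat − PEEP) = 421.68 / (19.5 − 5) = 421.68/14.5 = 29.081 mL/cmH2O.
τ = R × C = 7.091 × 0.02908 L/cmH2O = 0.2062 s.
Fraction remaining = e^(−Te/τ) = e^(−0.47/0.2062) = 0.1024; trapped volume = 421.68 × 0.1024 = 43.18 mL.
Additional alveolar pressure from trapping ≈ V_trapped / C = 43.18 / 29.081 = 1.485 cmH2O.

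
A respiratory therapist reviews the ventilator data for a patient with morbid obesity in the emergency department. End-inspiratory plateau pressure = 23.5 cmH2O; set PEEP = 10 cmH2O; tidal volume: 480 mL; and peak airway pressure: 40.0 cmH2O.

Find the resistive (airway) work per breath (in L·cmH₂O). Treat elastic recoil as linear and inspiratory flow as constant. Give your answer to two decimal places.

With constant inspiratory flow the resistive pressure is constant at PIP − Pplat = 40.0 − 23.5 = 16.5 cmH2O, so resistive work = 16.5 × 0.480 = 7.92 L·cmH2O.

7.92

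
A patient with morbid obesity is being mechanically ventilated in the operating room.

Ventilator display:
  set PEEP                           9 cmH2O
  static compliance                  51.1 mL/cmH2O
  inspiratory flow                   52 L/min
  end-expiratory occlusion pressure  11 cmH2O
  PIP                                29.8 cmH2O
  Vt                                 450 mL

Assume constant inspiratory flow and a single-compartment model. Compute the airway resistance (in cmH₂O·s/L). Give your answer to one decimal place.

11.5

Flow: 52 L/min ÷ 60 = 0.8667 L/s.
Total PEEP = 11 cmH2O (set 9 + intrinsic 2); this is the baseline alveolar pressure.
Equation of motion (constant flow): PIP = Vt/C + R·V̇ + PEEP.
R·V̇ = PIP − Vt/C − PEEP = 29.8 − 450/51.1 − 11 = 29.8 − 8.806 − 11 = 9.994 cmH2O.
R = 9.994 / 0.8667 = 11.531 cmH2O·s/L.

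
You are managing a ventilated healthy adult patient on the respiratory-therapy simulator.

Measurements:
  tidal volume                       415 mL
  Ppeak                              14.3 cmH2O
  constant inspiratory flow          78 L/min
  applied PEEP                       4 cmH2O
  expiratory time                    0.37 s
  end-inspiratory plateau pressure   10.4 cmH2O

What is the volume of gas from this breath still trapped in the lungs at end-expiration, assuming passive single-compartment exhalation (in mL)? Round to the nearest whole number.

Flow: 78 L/min ÷ 60 = 1.3 L/s.
R = (PIP − Pplat)/V̇ = (14.3 − 10.4) / 1.3 = 3.9/1.3 = 3.0 cmH2O·s/L.
C = Vt/(Pplat − PEEP) = 415.0 / (10.4 − 4) = 415.0/6.4 = 64.844 mL/cmH2O.
τ = R × C = 3.0 × 0.06484 L/cmH2O = 0.1945 s.
Fraction remaining = e^(−Te/τ) = e^(−0.37/0.1945) = 0.1492.
Trapped volume = 415.0 × 0.1492 = 61.918 mL.

62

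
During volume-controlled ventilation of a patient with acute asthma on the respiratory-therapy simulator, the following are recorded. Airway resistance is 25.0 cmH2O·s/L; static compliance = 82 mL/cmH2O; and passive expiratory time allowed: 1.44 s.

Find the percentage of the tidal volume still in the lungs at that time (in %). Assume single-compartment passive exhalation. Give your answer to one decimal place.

49.5

τ = R × C = 25.0 × 82 mL/cmH2O = 25.0 × 0.082 L/cmH2O = 2.05 s.
Passive exhalation: V(t)/V₀ = e^(−t/τ) = e^(−1.44/2.05) = 0.4954.
Fraction remaining = 0.4954 → 49.54%.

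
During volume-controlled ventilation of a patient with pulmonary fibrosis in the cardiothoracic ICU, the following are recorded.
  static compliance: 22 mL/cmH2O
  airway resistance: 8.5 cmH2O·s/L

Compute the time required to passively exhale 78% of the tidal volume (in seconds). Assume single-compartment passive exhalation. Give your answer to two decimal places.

τ = R × C = 8.5 × 22 mL/cmH2O = 8.5 × 0.022 L/cmH2O = 0.187 s.
Exhaled fraction f = 1 − e^(−t/τ) → t = −τ·ln(1 − f) = −0.187·ln(0.22) = 0.2831 s.

0.28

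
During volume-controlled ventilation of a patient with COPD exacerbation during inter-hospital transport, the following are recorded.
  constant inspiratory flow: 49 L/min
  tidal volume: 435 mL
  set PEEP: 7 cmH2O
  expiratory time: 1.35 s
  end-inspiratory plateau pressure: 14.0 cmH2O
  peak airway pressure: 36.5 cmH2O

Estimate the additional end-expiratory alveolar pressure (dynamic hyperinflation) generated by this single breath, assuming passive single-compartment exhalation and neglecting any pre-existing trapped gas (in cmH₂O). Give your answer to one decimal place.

Flow: 49 L/min ÷ 60 = 0.8167 L/s.
R = (PIP − Pplat)/V̇ = (36.5 − 14.0) / 0.8167 = 22.5/0.8167 = 27.55 cmH2O·s/L.
C = Vt/(Pplat − PEEP) = 435.0 / (14.0 − 7) = 435.0/7.0 = 62.143 mL/cmH2O.
τ = R × C = 27.55 × 0.06214 L/cmH2O = 1.712 s.
Fraction remaining = e^(−Te/τ) = e^(−1.35/1.712) = 0.4545; trapped volume = 435.0 × 0.4545 = 197.71 mL.
Additional alveolar pressure from trapping ≈ V_trapped / C = 197.71 / 62.143 = 3.182 cmH2O.

3.2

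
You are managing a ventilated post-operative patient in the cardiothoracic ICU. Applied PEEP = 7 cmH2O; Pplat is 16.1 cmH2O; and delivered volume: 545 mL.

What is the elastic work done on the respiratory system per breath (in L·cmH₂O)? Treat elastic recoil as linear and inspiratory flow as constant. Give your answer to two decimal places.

Elastic work ≈ ½ × (Pplat − PEEP) × Vt = 0.5 × (16.1 − 7) × 0.545 L = 0.5 × 9.1 × 0.545 = 2.48 L·cmH2O.

2.48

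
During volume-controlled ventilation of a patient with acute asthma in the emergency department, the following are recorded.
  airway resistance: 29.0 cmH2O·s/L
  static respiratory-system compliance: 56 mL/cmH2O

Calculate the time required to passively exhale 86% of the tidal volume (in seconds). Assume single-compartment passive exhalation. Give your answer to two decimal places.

τ = R × C = 29.0 × 56 mL/cmH2O = 29.0 × 0.056 L/cmH2O = 1.624 s.
Exhaled fraction f = 1 − e^(−t/τ) → t = −τ·ln(1 − f) = −1.624·ln(0.14) = 3.193 s.

3.19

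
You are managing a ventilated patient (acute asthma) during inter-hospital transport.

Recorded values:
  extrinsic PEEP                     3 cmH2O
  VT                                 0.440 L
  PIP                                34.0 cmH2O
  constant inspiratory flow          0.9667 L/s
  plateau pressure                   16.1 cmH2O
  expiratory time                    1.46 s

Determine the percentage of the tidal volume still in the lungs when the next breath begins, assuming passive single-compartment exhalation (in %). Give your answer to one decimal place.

9.6

R = (PIP − Pplat)/V̇ = (34.0 − 16.1) / 0.9667 = 17.9/0.9667 = 18.517 cmH2O·s/L.
C = Vt/(Pplat − PEEP) = 440.0 / (16.1 − 3) = 440.0/13.1 = 33.588 mL/cmH2O.
τ = R × C = 18.517 × 0.03359 L/cmH2O = 0.622 s.
Fraction remaining at end-expiration = e^(−Te/τ) = e^(−1.46/0.622) = 0.09563 → 9.563%.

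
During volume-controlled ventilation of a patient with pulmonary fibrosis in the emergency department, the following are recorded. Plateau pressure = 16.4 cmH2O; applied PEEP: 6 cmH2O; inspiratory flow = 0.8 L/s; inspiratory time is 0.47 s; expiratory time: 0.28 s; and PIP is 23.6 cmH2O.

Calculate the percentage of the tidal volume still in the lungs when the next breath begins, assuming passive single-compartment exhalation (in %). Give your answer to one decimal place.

Vt = flow × Ti = 0.8 L/s × 0.47 s × 1000 mL/L = 376.0 mL.
R = (PIP − Pplat)/V̇ = (23.6 − 16.4) / 0.8 = 7.2/0.8 = 9.0 cmH2O·s/L.
C = Vt/(Pplat − PEEP) = 376.0 / (16.4 − 6) = 376.0/10.4 = 36.154 mL/cmH2O.
τ = R × C = 9.0 × 0.03615 L/cmH2O = 0.3254 s.
Fraction remaining at end-expiration = e^(−Te/τ) = e^(−0.28/0.3254) = 0.423 → 42.3%.

42.3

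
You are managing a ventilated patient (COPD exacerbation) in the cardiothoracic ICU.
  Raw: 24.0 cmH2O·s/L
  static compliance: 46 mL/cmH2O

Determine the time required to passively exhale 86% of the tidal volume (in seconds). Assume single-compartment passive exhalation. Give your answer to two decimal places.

2.17

τ = R × C = 24.0 × 46 mL/cmH2O = 24.0 × 0.046 L/cmH2O = 1.104 s.
Exhaled fraction f = 1 − e^(−t/τ) → t = −τ·ln(1 − f) = −1.104·ln(0.14) = 2.171 s.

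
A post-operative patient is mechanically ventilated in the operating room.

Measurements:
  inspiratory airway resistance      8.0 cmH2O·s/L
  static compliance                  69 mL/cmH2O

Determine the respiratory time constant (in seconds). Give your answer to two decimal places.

0.55

τ = R × C = 8.0 × 69 mL/cmH2O = 8.0 × 0.069 L/cmH2O = 0.552 s.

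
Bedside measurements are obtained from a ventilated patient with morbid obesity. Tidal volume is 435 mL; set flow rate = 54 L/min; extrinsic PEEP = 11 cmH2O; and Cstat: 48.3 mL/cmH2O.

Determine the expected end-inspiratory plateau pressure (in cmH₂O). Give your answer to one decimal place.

20.0

Pplat = PEEP + Vt / Cstat = 11 + 435 / 48.3 = 11 + 9.006 = 20.006 cmH2O.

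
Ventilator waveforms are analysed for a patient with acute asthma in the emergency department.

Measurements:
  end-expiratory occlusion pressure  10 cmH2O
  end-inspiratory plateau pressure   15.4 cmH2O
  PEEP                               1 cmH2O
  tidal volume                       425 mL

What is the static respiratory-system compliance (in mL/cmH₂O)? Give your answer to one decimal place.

End-expiratory occlusion gives total PEEP = 10 cmH2O (intrinsic PEEP = 10 − 1 = 9). Use total PEEP for the elastic gradient.
Cstat = Vt / (Pplat − PEEPtotal) = 425 / (15.4 − 10) = 425 / 5.4 = 78.704 mL/cmH2O.

78.7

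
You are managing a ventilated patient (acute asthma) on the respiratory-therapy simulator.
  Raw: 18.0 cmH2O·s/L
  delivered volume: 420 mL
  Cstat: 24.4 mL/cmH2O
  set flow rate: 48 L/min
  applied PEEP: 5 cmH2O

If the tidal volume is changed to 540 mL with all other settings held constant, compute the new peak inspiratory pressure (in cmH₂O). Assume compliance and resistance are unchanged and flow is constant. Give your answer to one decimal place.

41.5

Flow: 48 L/min ÷ 60 = 0.8 L/s.
PIP = Vt/C + R·V̇ + PEEP (constant-flow equation of motion).
Only the elastic term changes: ΔPIP = ΔVt / C = (540 − 420) / 24.4 = 4.918 cmH2O.
Original PIP = 420/24.4 + 18.0×0.8 + 5 = 36.613 cmH2O; new PIP = 36.613 + (4.918) = 41.531 cmH2O.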